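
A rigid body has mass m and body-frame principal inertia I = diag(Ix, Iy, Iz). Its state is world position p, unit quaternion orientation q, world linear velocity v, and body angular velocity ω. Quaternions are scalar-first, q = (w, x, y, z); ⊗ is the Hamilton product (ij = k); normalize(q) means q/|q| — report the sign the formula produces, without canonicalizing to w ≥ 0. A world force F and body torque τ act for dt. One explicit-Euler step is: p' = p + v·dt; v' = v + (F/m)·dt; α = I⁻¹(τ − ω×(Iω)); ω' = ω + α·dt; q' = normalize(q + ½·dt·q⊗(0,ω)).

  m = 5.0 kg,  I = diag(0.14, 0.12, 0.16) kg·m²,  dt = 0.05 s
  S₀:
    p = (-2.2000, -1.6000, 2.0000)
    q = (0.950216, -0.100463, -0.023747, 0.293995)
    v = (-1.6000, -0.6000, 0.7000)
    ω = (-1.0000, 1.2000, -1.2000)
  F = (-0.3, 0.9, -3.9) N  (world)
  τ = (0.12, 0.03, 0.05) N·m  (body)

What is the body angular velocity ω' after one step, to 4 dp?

ω' = (-0.9366, 1.2225, -1.1919)

angular accel α = (1.2686, 0.4500, 0.1625)
ω' = ω + α·dt = (-0.9366, 1.2225, -1.1919)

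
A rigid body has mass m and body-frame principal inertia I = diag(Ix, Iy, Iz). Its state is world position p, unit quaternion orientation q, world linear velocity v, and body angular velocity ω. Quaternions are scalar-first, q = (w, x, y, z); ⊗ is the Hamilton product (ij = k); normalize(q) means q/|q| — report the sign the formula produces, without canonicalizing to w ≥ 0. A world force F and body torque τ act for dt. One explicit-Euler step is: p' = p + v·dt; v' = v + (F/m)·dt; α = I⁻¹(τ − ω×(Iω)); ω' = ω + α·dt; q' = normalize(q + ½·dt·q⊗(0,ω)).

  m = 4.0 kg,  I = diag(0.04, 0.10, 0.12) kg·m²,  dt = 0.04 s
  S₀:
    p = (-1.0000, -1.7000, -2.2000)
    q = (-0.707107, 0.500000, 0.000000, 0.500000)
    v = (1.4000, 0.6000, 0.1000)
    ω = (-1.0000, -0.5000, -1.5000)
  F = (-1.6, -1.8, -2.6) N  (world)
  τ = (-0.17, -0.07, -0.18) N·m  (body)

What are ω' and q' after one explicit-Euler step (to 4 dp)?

ω' = (-1.1850, -0.4800, -1.5700)
q' = (-0.6816, 0.5188, 0.0121, 0.5159)

precession coupling ω×(Iω) = (0.0150, -0.1200, 0.0300)
(τ − ω×Iω)/I = (-4.6250, 0.5000, -1.7500)
new body rate ω' = (-1.1850, -0.4800, -1.5700)
Hamilton product q⊗(0,ω) = (1.2500000, 0.9571070, 0.6035535, 0.8106605)
updated quaternion q' = (-0.6816, 0.5188, 0.0121, 0.5159)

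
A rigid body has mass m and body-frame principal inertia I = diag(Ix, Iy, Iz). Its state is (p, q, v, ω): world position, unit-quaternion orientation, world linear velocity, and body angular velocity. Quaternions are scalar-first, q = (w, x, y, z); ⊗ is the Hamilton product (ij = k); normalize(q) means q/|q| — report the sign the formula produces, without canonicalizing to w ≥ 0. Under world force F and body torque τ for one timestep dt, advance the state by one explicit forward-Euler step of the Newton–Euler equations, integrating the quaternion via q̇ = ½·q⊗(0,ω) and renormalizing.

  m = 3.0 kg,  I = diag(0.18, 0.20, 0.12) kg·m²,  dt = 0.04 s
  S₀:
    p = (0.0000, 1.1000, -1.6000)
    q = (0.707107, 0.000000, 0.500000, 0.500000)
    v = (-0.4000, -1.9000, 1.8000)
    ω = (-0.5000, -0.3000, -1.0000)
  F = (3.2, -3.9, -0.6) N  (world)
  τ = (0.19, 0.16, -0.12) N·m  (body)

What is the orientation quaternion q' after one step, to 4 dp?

2q̇ = q⊗(0,ω) = (0.6500000, -0.7035535, -0.4621321, -0.4571070)
updated quaternion q' = (0.7199, -0.0141, 0.4906, 0.4907)

q' = (0.7199, -0.0141, 0.4906, 0.4907)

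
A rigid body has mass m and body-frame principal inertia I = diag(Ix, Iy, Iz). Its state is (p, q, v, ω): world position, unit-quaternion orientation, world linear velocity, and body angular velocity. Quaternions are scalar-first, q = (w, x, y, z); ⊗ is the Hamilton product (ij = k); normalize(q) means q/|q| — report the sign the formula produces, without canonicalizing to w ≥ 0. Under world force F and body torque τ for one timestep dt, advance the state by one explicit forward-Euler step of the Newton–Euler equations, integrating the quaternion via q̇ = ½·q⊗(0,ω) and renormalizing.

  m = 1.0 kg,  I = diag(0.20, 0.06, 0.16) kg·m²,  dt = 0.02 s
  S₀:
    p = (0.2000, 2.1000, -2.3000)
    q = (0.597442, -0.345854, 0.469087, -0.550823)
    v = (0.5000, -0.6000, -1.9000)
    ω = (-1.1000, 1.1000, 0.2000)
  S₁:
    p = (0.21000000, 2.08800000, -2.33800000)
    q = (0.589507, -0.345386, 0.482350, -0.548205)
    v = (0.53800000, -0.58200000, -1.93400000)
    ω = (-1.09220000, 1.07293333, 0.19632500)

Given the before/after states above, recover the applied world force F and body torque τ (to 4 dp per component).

F = (1.9000, 0.9000, -1.7000)
τ = (0.1000, -0.0900, 0.1400)

v₁ − v₀ = (0.03800000, 0.01800000, -0.03400000)
F = m·Δv/dt = (1.9000, 0.9000, -1.7000)
rate change Δω = (0.00780000, -0.02706667, -0.00367500)
ω₀×(Iω₀) = (0.0220, -0.0088, 0.1694)
τ = I·(Δω/dt) + ω₀×(Iω₀) = (0.1000, -0.0900, 0.1400)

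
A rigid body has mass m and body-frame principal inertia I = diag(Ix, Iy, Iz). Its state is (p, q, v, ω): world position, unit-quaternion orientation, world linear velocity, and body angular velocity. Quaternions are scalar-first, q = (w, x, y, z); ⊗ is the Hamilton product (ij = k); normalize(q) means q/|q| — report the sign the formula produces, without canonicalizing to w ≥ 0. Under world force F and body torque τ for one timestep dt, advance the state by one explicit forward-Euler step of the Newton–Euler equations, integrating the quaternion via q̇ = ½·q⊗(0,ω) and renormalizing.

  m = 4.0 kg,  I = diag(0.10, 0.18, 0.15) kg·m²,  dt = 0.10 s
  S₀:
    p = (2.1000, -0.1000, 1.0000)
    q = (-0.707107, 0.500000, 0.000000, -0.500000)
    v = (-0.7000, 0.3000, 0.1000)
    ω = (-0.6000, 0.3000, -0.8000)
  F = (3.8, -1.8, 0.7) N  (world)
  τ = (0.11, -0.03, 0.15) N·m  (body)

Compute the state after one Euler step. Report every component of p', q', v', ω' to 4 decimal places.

linear accel F/m = (0.9500, -0.4500, 0.1750)
new position p' = (2.0300, -0.0700, 1.0100)
new velocity v' = (-0.6050, 0.2550, 0.1175)
angular accel α = (1.0280, -0.0333, 1.0960)
new body rate ω' = (-0.4972, 0.2967, -0.6904)
2q̇ = q⊗(0,ω) = (-0.1000000, 0.5742642, 0.4878679, 0.7156856)
q + ½dt·q⊗(0,ω), renormalized = (-0.7111, 0.5280, 0.0244, -0.4636)

p' = (2.0300, -0.0700, 1.0100)
q' = (-0.7111, 0.5280, 0.0244, -0.4636)
v' = (-0.6050, 0.2550, 0.1175)
ω' = (-0.4972, 0.2967, -0.6904)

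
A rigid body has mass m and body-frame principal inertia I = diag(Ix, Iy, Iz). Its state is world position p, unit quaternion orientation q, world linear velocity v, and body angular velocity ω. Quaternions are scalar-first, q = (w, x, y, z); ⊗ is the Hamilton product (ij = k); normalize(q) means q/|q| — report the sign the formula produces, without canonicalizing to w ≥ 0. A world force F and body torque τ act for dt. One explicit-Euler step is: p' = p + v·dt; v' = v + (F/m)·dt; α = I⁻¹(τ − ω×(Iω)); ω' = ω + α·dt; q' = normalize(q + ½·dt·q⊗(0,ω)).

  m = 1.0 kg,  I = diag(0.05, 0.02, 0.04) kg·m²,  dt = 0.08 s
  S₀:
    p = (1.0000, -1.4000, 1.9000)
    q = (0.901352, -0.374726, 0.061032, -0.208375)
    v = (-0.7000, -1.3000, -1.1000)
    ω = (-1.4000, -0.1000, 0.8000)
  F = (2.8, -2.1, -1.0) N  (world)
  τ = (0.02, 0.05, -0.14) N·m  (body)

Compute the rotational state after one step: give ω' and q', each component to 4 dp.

gyro term ω×Iω = (-0.0016, -0.0112, -0.0042)
α = I⁻¹(τ − ω×Iω) = (0.4320, 3.0600, -3.3950)
new body rate ω' = (-1.3654, 0.1448, 0.5284)
2q̇ = q⊗(0,ω) = (-0.3518132, -1.2339047, 0.5013706, 0.8439990)
q' = normalize(q + ½dt·q⊗(0,ω)) = (0.8854, -0.4232, 0.0809, -0.1743)

ω' = (-1.3654, 0.1448, 0.5284)
q' = (0.8854, -0.4232, 0.0809, -0.1743)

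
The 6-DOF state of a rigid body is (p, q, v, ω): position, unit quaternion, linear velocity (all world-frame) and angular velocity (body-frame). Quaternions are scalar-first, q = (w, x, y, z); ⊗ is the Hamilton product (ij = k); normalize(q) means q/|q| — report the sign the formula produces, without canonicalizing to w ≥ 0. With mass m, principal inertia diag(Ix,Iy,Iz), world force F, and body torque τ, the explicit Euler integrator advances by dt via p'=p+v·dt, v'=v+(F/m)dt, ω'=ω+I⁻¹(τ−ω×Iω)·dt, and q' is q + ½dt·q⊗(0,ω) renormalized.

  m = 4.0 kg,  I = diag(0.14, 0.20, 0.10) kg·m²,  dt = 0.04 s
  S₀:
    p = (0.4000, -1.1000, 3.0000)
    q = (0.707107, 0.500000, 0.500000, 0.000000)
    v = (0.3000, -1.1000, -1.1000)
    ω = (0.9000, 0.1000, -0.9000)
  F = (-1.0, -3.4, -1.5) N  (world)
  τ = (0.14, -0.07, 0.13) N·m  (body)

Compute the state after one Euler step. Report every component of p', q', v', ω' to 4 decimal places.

p' = (0.4120, -1.1440, 2.9560)
q' = (0.6969, 0.5036, 0.5102, -0.0207)
v' = (0.2900, -1.1340, -1.1150)
ω' = (0.9374, 0.0925, -0.8502)

ω×(Iω) gyroscopic = (0.0090, -0.0324, 0.0054)
angular accel α = (0.9357, -0.1880, 1.2460)
ω' = ω + α·dt = (0.9374, 0.0925, -0.8502)
q⊗(0,ω) = (-0.5000000, 0.1863963, 0.5207107, -1.0363963)
q' = normalize(q + ½dt·q⊗(0,ω)) = (0.6969, 0.5036, 0.5102, -0.0207)
new position p' = (0.4120, -1.1440, 2.9560)
new velocity v' = (0.2900, -1.1340, -1.1150)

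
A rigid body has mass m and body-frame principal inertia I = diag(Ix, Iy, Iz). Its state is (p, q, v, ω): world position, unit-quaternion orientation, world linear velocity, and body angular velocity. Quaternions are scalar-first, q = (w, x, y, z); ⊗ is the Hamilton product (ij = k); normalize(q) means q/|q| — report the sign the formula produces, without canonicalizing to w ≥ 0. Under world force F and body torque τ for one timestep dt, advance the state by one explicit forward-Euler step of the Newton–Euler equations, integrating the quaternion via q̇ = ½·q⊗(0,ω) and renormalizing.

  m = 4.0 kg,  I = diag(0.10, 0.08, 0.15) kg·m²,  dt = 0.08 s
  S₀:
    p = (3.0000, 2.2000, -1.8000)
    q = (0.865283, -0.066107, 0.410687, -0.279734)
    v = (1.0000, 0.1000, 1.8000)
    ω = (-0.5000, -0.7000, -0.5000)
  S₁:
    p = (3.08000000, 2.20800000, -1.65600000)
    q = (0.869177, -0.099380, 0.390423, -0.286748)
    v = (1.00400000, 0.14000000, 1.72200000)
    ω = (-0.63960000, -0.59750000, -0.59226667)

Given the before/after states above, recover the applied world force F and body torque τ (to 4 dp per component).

F = (0.2000, 2.0000, -3.9000)
τ = (-0.1500, 0.0900, -0.1800)

Δv = v₁−v₀ = (0.00400000, 0.04000000, -0.07800000)
F = m·Δv/dt = (0.2000, 2.0000, -3.9000)
Δω = ω₁−ω₀ = (-0.13960000, 0.10250000, -0.09226667)
precession coupling = (0.0245, -0.0125, -0.0070)
applied torque τ = (-0.1500, 0.0900, -0.1800)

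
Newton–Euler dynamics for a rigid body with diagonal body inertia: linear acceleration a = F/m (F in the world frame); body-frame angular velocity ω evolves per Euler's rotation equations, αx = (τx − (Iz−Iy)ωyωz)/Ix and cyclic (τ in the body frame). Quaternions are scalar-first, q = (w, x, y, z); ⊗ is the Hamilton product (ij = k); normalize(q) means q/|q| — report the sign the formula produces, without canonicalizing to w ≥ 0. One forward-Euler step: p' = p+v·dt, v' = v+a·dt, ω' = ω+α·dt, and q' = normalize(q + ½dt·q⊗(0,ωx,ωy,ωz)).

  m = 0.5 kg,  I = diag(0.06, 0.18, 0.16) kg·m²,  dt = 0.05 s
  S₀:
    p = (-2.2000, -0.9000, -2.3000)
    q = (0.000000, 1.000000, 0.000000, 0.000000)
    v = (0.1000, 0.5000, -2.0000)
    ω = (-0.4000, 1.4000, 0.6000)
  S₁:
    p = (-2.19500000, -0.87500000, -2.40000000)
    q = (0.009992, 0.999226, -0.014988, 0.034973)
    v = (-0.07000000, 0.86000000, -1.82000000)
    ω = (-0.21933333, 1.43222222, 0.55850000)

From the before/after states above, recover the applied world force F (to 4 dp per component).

velocity change Δv = (-0.17000000, 0.36000000, 0.18000000)
F = m·Δv/dt = (-1.7000, 3.6000, 1.8000)

F = (-1.7000, 3.6000, 1.8000)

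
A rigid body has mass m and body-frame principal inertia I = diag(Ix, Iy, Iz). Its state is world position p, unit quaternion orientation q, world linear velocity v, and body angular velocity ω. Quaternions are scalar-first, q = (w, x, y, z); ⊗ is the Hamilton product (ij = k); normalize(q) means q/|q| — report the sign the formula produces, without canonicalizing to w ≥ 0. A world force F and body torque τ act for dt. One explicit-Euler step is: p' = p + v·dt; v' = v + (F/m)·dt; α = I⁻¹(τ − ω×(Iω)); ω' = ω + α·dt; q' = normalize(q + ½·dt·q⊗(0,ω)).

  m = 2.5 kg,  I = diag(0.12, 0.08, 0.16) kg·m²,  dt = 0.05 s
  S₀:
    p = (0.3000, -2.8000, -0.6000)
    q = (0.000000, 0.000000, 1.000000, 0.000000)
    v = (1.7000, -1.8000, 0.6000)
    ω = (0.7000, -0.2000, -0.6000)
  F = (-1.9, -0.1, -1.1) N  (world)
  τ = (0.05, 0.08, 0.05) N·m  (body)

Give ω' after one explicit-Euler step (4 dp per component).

ω×(Iω) gyroscopic = (0.0096, 0.0168, 0.0056)
(τ − ω×Iω)/I = (0.3367, 0.7900, 0.2775)
ω + α·dt = (0.7168, -0.1605, -0.5861)

ω' = (0.7168, -0.1605, -0.5861)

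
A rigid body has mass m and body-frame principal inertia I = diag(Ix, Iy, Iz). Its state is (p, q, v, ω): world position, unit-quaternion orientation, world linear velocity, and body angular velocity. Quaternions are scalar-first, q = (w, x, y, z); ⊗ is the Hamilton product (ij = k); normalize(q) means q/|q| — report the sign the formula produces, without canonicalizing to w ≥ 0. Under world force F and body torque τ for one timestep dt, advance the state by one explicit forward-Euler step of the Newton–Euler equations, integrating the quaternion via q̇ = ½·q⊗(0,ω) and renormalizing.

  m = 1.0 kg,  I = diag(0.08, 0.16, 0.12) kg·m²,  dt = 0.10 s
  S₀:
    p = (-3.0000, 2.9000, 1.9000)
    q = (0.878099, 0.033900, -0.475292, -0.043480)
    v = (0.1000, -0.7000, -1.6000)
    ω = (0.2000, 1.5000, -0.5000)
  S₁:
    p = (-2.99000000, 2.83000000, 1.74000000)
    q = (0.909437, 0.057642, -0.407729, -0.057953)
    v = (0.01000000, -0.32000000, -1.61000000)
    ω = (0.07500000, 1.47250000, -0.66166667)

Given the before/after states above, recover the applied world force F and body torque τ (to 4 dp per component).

v₁ − v₀ = (-0.09000000, 0.38000000, -0.01000000)
applied force F = (-0.9000, 3.8000, -0.1000)
rate change Δω = (-0.12500000, -0.02750000, -0.16166667)
applied torque τ = (-0.0700, -0.0400, -0.1700)

F = (-0.9000, 3.8000, -0.1000)
τ = (-0.0700, -0.0400, -0.1700)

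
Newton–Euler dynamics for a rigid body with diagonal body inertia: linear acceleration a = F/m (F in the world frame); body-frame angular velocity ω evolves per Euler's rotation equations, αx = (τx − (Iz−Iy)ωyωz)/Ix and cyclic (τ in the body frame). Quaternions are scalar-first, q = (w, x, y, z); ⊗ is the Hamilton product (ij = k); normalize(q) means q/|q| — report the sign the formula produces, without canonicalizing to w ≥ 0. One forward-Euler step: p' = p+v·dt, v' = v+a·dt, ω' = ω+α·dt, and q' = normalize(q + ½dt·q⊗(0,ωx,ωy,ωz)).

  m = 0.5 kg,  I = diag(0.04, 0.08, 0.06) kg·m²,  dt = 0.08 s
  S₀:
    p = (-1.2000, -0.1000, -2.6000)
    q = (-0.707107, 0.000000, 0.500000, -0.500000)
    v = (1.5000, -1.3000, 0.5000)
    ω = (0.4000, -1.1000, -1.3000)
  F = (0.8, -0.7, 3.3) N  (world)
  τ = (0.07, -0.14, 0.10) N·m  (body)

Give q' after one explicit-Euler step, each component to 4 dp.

q⊗(0,ω) = (-0.1000000, -1.4828428, 0.5778177, 0.7192391)
updated quaternion q' = (-0.7094, -0.0592, 0.5218, -0.4701)

q' = (-0.7094, -0.0592, 0.5218, -0.4701)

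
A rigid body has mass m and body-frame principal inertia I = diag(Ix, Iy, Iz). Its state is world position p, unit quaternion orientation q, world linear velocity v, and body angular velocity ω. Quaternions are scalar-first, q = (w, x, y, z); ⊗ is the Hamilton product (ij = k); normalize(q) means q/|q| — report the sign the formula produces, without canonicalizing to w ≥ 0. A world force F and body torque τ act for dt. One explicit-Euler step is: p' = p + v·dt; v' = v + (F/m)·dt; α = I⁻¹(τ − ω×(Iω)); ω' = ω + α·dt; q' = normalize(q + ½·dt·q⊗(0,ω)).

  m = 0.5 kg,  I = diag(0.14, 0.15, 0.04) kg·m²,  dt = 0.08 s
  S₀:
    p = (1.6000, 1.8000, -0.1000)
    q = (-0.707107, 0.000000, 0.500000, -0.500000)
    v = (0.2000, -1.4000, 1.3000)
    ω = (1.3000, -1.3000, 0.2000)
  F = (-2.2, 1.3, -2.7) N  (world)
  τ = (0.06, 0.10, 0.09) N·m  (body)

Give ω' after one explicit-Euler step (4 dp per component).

ω' = (1.3179, -1.2605, 0.4138)

(τ − ω×Iω)/I = (0.2243, 0.4933, 2.6725)
ω' = ω + α·dt = (1.3179, -1.2605, 0.4138)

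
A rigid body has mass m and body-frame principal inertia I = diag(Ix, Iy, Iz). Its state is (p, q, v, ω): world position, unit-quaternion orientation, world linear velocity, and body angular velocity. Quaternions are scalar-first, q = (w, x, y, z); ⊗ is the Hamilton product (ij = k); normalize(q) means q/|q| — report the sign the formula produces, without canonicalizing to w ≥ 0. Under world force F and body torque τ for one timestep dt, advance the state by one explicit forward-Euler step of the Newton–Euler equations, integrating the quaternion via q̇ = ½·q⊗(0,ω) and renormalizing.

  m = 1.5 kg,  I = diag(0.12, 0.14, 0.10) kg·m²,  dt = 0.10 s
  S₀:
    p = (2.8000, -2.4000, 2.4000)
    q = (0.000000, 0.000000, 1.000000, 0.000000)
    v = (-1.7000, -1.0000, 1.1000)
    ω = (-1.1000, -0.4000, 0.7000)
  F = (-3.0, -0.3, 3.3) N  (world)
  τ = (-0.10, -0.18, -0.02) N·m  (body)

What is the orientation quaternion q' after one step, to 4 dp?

q' = (0.0200, 0.0349, 0.9977, 0.0549)

2q̇ = q⊗(0,ω) = (0.4000000, 0.7000000, 0.0000000, 1.1000000)
updated quaternion q' = (0.0200, 0.0349, 0.9977, 0.0549)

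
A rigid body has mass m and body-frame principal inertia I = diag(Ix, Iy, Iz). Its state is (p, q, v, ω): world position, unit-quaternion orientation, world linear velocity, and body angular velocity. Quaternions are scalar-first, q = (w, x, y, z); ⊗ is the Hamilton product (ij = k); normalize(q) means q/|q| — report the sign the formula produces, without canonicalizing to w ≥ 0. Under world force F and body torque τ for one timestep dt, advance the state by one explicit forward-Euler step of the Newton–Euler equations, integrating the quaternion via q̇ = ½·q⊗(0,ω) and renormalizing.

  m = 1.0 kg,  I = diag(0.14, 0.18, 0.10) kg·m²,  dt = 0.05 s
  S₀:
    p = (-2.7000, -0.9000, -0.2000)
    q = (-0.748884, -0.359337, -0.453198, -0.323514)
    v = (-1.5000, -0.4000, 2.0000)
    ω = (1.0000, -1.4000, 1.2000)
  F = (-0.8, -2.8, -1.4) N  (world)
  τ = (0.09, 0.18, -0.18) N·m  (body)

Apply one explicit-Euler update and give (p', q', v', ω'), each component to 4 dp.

p + v·dt = (-2.7750, -0.9200, -0.1000)
v + (F/m)dt = (-1.5400, -0.5400, 1.9300)
angular accel α = (-0.3171, 0.7333, -1.2400)
new body rate ω' = (0.9841, -1.3633, 1.1380)
Hamilton product q⊗(0,ω) = (0.1130766, -1.7456412, 1.1561280, 0.0576090)
q + ½dt·q⊗(0,ω), renormalized = (-0.7450, -0.4024, -0.4237, -0.3216)

p' = (-2.7750, -0.9200, -0.1000)
q' = (-0.7450, -0.4024, -0.4237, -0.3216)
v' = (-1.5400, -0.5400, 1.9300)
ω' = (0.9841, -1.3633, 1.1380)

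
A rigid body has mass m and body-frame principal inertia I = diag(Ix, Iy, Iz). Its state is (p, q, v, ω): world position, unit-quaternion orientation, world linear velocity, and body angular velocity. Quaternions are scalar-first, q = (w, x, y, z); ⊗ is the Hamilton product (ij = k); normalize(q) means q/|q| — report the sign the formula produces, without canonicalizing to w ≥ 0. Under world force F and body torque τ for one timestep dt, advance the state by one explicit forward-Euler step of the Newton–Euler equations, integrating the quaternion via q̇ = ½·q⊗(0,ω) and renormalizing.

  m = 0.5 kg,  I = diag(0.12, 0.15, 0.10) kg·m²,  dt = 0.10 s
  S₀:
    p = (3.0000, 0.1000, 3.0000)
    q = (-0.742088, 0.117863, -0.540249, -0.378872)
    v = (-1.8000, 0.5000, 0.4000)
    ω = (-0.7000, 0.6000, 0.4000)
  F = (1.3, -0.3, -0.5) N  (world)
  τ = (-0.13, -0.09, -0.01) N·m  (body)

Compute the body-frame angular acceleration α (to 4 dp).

precession coupling ω×(Iω) = (-0.0120, -0.0056, -0.0126)
angular accel α = (-0.9833, -0.5627, 0.0260)

α = (-0.9833, -0.5627, 0.0260)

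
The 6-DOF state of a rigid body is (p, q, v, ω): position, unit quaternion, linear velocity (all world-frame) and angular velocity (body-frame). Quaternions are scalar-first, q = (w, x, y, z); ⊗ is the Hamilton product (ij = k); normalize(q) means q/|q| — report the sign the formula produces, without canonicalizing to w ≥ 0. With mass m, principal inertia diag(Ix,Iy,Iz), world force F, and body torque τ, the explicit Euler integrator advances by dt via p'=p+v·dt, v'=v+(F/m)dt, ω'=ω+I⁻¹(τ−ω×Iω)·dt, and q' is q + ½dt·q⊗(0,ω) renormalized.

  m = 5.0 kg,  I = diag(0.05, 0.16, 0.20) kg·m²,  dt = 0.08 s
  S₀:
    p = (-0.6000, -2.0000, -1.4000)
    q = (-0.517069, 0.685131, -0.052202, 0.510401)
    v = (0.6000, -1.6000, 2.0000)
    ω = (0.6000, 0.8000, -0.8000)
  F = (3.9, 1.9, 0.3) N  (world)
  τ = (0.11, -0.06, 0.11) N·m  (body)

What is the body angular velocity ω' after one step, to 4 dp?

ω' = (0.8170, 0.7340, -0.7771)

ω×(Iω) gyroscopic = (-0.0256, 0.0720, 0.0528)
α = I⁻¹(τ − ω×Iω) = (2.7120, -0.8250, 0.2860)
ω' = ω + α·dt = (0.8170, 0.7340, -0.7771)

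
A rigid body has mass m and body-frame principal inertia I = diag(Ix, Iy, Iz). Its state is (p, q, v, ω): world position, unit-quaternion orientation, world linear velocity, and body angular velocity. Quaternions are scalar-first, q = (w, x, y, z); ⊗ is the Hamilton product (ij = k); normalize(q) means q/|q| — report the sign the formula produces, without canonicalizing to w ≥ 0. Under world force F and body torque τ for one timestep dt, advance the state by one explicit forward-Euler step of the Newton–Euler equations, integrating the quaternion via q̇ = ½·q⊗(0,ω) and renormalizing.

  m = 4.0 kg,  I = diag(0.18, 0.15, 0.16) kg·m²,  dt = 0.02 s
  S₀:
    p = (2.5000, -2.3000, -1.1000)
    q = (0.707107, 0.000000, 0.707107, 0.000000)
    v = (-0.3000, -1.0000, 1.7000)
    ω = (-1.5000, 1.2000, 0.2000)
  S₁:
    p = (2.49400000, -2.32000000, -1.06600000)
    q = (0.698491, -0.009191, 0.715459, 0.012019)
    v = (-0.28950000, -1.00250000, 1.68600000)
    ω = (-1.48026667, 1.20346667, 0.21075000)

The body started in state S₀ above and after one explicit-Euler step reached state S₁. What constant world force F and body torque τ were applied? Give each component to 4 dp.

Δω = ω₁−ω₀ = (0.01973333, 0.00346667, 0.01075000)
precession coupling = (0.0024, -0.0060, 0.0540)
τ = I·(Δω/dt) + ω₀×(Iω₀) = (0.1800, 0.0200, 0.1400)
velocity change Δv = (0.01050000, -0.00250000, -0.01400000)
m·(v₁−v₀)/dt = (2.1000, -0.5000, -2.8000)

F = (2.1000, -0.5000, -2.8000)
τ = (0.1800, 0.0200, 0.1400)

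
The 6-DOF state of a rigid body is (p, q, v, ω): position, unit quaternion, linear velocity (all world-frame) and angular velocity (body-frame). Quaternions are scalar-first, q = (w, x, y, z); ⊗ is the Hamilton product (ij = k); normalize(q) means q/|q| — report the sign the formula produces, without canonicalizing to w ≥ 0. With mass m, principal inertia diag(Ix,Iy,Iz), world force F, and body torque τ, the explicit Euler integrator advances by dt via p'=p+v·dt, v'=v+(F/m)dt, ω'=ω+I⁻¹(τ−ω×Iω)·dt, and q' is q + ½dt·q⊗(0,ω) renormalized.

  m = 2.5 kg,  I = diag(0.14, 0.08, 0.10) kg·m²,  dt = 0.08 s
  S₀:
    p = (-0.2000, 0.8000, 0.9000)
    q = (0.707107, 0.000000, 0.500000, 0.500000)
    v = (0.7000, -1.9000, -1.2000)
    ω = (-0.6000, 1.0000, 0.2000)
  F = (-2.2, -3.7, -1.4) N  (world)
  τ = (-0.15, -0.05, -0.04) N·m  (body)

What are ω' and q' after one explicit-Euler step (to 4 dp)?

ω' = (-0.6880, 0.9548, 0.1392)
q' = (0.6823, -0.0329, 0.5157, 0.5171)

precession coupling ω×(Iω) = (0.0040, -0.0048, 0.0360)
α = I⁻¹(τ − ω×Iω) = (-1.1000, -0.5650, -0.7600)
new body rate ω' = (-0.6880, 0.9548, 0.1392)
2q̇ = q⊗(0,ω) = (-0.6000000, -0.8242642, 0.4071070, 0.4414214)
q' = normalize(q + ½dt·q⊗(0,ω)) = (0.6823, -0.0329, 0.5157, 0.5171)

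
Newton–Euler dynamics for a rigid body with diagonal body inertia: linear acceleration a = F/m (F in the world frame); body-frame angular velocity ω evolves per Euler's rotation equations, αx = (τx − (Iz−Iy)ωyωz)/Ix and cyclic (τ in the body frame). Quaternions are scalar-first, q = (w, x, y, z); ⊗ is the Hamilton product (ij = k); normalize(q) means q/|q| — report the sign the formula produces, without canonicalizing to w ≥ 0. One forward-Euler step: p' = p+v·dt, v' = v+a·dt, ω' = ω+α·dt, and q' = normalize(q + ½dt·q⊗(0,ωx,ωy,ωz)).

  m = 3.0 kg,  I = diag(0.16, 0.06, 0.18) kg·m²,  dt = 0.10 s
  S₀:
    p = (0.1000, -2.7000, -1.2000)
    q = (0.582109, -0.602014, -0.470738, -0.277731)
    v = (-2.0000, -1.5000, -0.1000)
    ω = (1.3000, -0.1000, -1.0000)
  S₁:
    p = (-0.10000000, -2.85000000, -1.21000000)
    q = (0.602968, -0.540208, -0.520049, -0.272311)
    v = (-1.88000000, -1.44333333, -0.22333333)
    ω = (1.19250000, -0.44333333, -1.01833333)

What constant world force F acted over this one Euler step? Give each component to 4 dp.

F = (3.6000, 1.7000, -3.7000)

Δv = v₁−v₀ = (0.12000000, 0.05666667, -0.12333333)
m·(v₁−v₀)/dt = (3.6000, 1.7000, -3.7000)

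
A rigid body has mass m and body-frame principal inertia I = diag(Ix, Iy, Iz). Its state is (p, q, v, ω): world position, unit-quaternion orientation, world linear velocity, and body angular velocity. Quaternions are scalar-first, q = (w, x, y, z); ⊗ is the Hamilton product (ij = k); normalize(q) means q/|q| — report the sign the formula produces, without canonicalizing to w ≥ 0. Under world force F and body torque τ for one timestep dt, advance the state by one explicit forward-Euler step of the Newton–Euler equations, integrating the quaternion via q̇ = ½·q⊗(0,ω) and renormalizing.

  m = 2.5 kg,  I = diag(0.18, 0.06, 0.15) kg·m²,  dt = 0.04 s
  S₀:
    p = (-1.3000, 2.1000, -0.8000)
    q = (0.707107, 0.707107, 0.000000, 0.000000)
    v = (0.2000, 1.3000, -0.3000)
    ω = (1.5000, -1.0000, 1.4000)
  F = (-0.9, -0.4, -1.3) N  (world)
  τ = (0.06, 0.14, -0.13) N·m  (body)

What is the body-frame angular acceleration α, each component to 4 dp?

α = (1.0333, 1.2833, -2.0667)

gyro term ω×Iω = (-0.1260, 0.0630, 0.1800)
α = I⁻¹(τ − ω×Iω) = (1.0333, 1.2833, -2.0667)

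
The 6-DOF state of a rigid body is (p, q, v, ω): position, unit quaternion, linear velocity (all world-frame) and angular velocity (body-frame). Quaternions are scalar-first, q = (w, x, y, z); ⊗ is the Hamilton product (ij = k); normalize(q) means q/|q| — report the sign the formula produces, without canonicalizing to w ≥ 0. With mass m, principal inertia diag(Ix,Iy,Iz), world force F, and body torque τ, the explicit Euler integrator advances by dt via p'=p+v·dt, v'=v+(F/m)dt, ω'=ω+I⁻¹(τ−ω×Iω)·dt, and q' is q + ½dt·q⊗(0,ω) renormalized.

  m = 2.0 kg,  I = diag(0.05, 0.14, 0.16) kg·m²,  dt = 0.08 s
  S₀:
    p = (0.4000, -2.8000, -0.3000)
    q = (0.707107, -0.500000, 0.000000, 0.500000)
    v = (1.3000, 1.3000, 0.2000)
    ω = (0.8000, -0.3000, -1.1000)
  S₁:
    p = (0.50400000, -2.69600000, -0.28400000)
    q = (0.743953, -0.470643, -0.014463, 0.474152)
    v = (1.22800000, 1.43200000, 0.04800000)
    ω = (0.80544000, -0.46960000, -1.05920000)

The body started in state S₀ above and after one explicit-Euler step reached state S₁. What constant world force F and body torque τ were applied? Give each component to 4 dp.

v₁ − v₀ = (-0.07200000, 0.13200000, -0.15200000)
F = m·Δv/dt = (-1.8000, 3.3000, -3.8000)
ω₁ − ω₀ = (0.00544000, -0.16960000, 0.04080000)
ω₀×(Iω₀) = (0.0066, 0.0968, -0.0216)
I·α + gyro = (0.0100, -0.2000, 0.0600)

F = (-1.8000, 3.3000, -3.8000)
τ = (0.0100, -0.2000, 0.0600)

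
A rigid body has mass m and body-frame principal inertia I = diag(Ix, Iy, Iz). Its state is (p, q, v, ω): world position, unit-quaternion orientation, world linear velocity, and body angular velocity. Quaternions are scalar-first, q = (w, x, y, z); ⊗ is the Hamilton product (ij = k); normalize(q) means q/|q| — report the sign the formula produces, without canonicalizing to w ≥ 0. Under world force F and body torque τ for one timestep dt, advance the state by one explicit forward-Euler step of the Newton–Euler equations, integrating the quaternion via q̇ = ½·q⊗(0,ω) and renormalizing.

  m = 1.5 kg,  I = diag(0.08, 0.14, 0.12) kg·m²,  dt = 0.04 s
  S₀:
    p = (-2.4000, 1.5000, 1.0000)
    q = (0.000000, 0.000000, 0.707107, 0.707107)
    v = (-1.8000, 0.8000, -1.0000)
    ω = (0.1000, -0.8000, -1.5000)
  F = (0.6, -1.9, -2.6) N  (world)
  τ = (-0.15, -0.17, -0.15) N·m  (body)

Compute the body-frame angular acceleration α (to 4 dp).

ω×(Iω) gyroscopic = (-0.0240, 0.0060, -0.0048)
angular accel α = (-1.5750, -1.2571, -1.2100)

α = (-1.5750, -1.2571, -1.2100)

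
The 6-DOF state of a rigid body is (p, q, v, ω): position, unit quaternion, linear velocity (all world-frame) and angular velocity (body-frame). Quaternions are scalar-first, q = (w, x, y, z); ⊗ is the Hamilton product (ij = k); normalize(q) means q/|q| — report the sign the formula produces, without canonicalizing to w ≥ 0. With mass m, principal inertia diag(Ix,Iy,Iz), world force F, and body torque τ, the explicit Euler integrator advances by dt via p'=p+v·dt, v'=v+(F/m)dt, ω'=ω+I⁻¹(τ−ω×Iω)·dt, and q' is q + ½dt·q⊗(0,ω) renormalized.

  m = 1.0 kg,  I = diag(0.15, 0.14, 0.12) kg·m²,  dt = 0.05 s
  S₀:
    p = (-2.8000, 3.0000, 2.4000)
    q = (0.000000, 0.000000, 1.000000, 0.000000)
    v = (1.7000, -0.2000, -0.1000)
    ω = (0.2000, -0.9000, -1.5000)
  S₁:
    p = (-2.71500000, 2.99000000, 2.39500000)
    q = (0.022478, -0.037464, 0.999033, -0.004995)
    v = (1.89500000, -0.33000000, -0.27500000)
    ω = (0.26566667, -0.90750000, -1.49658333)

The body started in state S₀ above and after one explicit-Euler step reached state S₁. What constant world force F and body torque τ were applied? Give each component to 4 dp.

F = (3.9000, -2.6000, -3.5000)
τ = (0.1700, -0.0300, 0.0100)

Δω = ω₁−ω₀ = (0.06566667, -0.00750000, 0.00341667)
ω₀×(Iω₀) = (-0.0270, -0.0090, 0.0018)
τ = I·(Δω/dt) + ω₀×(Iω₀) = (0.1700, -0.0300, 0.0100)
velocity change Δv = (0.19500000, -0.13000000, -0.17500000)
applied force F = (3.9000, -2.6000, -3.5000)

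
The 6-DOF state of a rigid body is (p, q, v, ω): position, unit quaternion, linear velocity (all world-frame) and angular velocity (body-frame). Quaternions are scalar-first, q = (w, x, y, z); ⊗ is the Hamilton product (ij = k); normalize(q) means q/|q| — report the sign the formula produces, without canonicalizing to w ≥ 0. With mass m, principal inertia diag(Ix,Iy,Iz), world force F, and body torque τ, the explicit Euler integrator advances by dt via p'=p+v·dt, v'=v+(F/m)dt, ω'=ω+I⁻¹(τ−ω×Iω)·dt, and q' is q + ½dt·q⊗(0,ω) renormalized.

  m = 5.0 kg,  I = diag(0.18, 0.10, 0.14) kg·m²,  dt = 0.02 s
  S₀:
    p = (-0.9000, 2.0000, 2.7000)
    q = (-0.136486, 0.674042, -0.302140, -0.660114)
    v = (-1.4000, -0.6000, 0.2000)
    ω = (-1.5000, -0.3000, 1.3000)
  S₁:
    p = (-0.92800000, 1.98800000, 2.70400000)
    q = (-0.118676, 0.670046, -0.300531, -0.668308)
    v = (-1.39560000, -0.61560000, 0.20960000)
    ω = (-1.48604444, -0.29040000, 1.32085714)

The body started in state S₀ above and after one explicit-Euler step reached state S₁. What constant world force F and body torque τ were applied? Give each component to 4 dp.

F = (1.1000, -3.9000, 2.4000)
τ = (0.1100, -0.0300, 0.1100)

Δv = v₁−v₀ = (0.00440000, -0.01560000, 0.00960000)
m·(v₁−v₀)/dt = (1.1000, -3.9000, 2.4000)
Δω = ω₁−ω₀ = (0.01395556, 0.00960000, 0.02085714)
precession coupling = (-0.0156, -0.0780, -0.0360)
τ = I·(Δω/dt) + ω₀×(Iω₀) = (0.1100, -0.0300, 0.1100)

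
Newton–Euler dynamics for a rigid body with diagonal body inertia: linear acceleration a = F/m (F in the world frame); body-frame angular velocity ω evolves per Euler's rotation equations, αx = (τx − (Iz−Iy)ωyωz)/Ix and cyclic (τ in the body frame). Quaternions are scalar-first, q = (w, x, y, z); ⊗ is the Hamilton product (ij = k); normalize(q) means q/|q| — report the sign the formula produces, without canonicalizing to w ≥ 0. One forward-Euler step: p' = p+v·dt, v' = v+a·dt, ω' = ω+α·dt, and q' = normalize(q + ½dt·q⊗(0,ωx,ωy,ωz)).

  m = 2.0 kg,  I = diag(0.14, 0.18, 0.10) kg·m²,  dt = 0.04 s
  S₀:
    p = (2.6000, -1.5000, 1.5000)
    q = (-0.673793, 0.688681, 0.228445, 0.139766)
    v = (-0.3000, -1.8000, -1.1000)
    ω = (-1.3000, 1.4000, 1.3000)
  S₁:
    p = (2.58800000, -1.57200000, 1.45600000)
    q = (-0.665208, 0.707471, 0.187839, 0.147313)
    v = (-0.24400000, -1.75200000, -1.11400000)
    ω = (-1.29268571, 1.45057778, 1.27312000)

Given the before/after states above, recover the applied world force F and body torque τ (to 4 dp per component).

F = (2.8000, 2.4000, -0.7000)
τ = (-0.1200, 0.1600, -0.1400)

Δv = v₁−v₀ = (0.05600000, 0.04800000, -0.01400000)
F = m·Δv/dt = (2.8000, 2.4000, -0.7000)
rate change Δω = (0.00731429, 0.05057778, -0.02688000)
precession coupling = (-0.1456, -0.0676, -0.0728)
applied torque τ = (-0.1200, 0.1600, -0.1400)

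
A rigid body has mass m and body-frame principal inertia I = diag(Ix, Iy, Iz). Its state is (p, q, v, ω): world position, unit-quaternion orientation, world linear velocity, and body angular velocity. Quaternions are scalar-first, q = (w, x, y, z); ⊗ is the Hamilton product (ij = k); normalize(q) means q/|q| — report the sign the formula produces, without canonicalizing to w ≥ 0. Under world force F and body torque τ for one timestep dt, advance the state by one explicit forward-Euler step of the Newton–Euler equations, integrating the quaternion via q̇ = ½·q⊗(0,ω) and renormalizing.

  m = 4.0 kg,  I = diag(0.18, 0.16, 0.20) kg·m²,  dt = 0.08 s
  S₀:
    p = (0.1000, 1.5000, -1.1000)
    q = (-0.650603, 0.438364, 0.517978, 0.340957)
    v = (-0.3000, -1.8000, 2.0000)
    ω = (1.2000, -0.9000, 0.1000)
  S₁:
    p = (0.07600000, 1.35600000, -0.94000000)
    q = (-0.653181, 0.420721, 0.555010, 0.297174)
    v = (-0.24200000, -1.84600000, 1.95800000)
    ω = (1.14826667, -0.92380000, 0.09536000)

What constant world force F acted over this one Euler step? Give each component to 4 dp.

velocity change Δv = (0.05800000, -0.04600000, -0.04200000)
F = m·Δv/dt = (2.9000, -2.3000, -2.1000)

F = (2.9000, -2.3000, -2.1000)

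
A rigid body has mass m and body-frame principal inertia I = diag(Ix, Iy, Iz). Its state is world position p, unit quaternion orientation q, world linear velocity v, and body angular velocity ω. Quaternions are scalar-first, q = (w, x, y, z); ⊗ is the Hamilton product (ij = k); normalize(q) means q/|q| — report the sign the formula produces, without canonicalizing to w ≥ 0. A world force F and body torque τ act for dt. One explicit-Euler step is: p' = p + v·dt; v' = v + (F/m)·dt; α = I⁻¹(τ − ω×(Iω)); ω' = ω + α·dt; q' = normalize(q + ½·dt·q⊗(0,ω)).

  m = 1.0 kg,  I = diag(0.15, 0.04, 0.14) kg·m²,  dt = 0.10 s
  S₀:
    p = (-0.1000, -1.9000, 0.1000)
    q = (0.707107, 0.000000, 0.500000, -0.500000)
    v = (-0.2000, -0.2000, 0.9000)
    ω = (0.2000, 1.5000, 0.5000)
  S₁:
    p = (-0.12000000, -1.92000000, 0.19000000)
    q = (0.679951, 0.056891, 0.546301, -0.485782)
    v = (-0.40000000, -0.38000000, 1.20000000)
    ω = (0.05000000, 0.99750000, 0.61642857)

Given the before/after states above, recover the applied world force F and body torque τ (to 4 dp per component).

F = (-2.0000, -1.8000, 3.0000)
τ = (-0.1500, -0.2000, 0.1300)

rate change Δω = (-0.15000000, -0.50250000, 0.11642857)
precession coupling = (0.0750, 0.0010, -0.0330)
τ = I·(Δω/dt) + ω₀×(Iω₀) = (-0.1500, -0.2000, 0.1300)
velocity change Δv = (-0.20000000, -0.18000000, 0.30000000)
m·(v₁−v₀)/dt = (-2.0000, -1.8000, 3.0000)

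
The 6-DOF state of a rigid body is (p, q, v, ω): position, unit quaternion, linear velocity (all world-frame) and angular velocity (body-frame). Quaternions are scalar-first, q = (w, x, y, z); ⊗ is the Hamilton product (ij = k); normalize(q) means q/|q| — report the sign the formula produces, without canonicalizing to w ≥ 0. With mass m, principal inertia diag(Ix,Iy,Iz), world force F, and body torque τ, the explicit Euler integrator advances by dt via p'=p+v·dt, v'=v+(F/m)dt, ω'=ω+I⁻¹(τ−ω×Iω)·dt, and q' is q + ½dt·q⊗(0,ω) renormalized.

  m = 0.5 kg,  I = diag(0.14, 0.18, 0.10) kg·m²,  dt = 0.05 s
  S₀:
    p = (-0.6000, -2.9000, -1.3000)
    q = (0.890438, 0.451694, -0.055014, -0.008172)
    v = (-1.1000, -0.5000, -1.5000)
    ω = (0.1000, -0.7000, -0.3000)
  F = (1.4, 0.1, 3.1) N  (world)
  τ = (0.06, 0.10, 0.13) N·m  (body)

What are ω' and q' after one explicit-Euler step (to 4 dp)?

ω×(Iω) gyroscopic = (-0.0168, -0.0012, -0.0028)
angular accel α = (0.5486, 0.5622, 1.3280)
new body rate ω' = (0.1274, -0.6719, -0.2336)
Hamilton product q⊗(0,ω) = (-0.0861308, 0.0998276, -0.4886156, -0.5778158)
q + ½dt·q⊗(0,ω), renormalized = (0.8881, 0.4541, -0.0672, -0.0226)

ω' = (0.1274, -0.6719, -0.2336)
q' = (0.8881, 0.4541, -0.0672, -0.0226)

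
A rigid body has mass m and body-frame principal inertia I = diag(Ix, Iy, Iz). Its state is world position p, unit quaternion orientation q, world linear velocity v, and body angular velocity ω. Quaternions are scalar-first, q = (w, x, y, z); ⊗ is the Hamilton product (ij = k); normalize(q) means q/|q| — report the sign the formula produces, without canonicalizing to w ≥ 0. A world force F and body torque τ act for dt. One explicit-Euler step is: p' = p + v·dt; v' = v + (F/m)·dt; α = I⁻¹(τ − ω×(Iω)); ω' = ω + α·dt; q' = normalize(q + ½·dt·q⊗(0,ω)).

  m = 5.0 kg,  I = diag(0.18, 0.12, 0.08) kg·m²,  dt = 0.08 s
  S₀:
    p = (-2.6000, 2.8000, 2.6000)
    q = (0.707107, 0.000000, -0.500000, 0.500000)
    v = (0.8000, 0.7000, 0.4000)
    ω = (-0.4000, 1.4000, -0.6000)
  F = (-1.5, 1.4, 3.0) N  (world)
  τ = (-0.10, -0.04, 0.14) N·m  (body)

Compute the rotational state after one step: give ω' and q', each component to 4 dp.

ω' = (-0.4594, 1.3573, -0.4936)
q' = (0.7456, -0.0273, -0.4675, 0.4741)

(τ − ω×Iω)/I = (-0.7422, -0.5333, 1.3300)
new body rate ω' = (-0.4594, 1.3573, -0.4936)
q⊗(0,ω) = (1.0000000, -0.6828428, 0.7899498, -0.6242642)
q + ½dt·q⊗(0,ω), renormalized = (0.7456, -0.0273, -0.4675, 0.4741)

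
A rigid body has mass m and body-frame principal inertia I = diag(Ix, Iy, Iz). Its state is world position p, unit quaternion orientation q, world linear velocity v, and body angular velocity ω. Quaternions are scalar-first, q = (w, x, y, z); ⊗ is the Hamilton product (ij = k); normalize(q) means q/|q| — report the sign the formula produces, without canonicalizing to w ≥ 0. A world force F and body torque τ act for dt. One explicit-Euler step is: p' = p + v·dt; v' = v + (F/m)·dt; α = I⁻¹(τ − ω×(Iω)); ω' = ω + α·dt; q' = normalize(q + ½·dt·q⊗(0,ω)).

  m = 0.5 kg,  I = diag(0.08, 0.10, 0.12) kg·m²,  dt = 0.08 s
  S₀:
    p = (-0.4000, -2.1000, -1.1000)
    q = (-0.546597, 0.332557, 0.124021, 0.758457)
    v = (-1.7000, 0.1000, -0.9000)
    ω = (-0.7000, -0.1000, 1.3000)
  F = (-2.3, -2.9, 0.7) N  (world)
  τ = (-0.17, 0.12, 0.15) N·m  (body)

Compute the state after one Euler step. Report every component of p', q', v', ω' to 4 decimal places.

p' = (-0.5360, -2.0920, -1.1720)
q' = (-0.5752, 0.3567, 0.0875, 0.7309)
v' = (-2.0680, -0.3640, -0.7880)
ω' = (-0.8674, -0.0331, 1.3991)

α = I⁻¹(τ − ω×Iω) = (-2.0925, 0.8360, 1.2383)
ω + α·dt = (-0.8674, -0.0331, 1.3991)
q⊗(0,ω) = (-0.7408021, 0.6196909, -0.9085843, -0.6570171)
q' = normalize(q + ½dt·q⊗(0,ω)) = (-0.5752, 0.3567, 0.0875, 0.7309)
linear accel F/m = (-4.6000, -5.8000, 1.4000)
new position p' = (-0.5360, -2.0920, -1.1720)
new velocity v' = (-2.0680, -0.3640, -0.7880)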